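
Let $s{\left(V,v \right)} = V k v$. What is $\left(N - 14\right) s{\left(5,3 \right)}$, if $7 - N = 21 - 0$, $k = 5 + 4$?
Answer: $-3780$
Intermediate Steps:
$k = 9$
$s{\left(V,v \right)} = 9 V v$ ($s{\left(V,v \right)} = V 9 v = 9 V v$)
$N = -14$ ($N = 7 - \left(21 - 0\right) = 7 - \left(21 + 0\right) = 7 - 21 = -14$)
$\left(N - 14\right) s{\left(5,3 \right)} = \left(-14 - 14\right) 9 \cdot 5 \cdot 3 = \left(-28\right) 135 = -3780$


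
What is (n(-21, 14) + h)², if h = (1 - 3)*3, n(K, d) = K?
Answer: 729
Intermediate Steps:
h = -6 (h = -2*3 = -6)
(n(-21, 14) + h)² = (-21 - 6)² = (-27)² = 729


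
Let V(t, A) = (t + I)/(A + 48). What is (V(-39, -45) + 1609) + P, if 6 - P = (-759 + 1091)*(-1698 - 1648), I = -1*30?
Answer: 1112464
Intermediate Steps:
I = -30
P = 1110878 (P = 6 - (-759 + 1091)*(-1698 - 1648) = 6 - 332*(-3346) = 6 - 1*(-1110872) = 6 + 1110872 = 1110878)
V(t, A) = (-30 + t)/(48 + A) (V(t, A) = (t - 30)/(A + 48) = (-30 + t)/(48 + A))
(V(-39, -45) + 1609) + P = ((-30 - 39)/(48 - 45) + 1609) + 1110878 = (-69/3 + 1609) + 1110878 = ((⅓)*(-69) + 1609) + 1110878 = (-23 + 1609) + 1110878 = 1586 + 1110878 = 1112464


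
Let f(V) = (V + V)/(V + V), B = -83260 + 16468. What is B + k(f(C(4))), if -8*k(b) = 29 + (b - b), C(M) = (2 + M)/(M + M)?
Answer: -534365/8 ≈ -66796.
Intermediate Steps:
C(M) = (2 + M)/(2*M) (C(M) = (2 + M)/((2*M)) = (2 + M)*(1/(2*M)) = (2 + M)/(2*M))
B = -66792
f(V) = 1 (f(V) = (2*V)/((2*V)) = (2*V)*(1/(2*V)) = 1)
k(b) = -29/8 (k(b) = -(29 + (b - b))/8 = -(29 + 0)/8 = -1/8*29 = -29/8)
B + k(f(C(4))) = -66792 - 29/8 = -534365/8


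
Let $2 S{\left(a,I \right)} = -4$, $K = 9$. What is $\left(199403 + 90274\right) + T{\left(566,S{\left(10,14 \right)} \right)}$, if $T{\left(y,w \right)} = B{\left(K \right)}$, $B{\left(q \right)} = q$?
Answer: $289686$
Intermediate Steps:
$S{\left(a,I \right)} = -2$ ($S{\left(a,I \right)} = \frac{1}{2} \left(-4\right) = -2$)
$T{\left(y,w \right)} = 9$
$\left(199403 + 90274\right) + T{\left(566,S{\left(10,14 \right)} \right)} = \left(199403 + 90274\right) + 9 = 289677 + 9 = 289686$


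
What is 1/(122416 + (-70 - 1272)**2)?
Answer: 1/1923380 ≈ 5.1992e-7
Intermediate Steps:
1/(122416 + (-70 - 1272)**2) = 1/(122416 + (-1342)**2) = 1/(122416 + 1800964) = 1/1923380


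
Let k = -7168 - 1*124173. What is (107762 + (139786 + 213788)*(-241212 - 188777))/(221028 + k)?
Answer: -152032822924/89687 ≈ -1.6951e+6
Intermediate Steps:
k = -131341 (k = -7168 - 124173 = -131341)
(107762 + (139786 + 213788)*(-241212 - 188777))/(221028 + k) = (107762 + (139786 + 213788)*(-241212 - 188777))/(221028 - 131341) = (107762 + 353574*(-429989))/89687 = (107762 - 152032930686)*(1/89687) = -152032822924*1/89687 = -152032822924/89687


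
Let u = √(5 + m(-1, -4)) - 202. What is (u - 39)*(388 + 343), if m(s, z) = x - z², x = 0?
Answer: -176171 + 731*I*√11 ≈ -1.7617e+5 + 2424.5*I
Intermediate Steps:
m(s, z) = -z² (m(s, z) = 0 - z² = -z²)
u = -202 + I*√11 (u = √(5 - 1*(-4)²) - 202 = √(5 - 1*16) - 202 = √(5 - 16) - 202 = √(-11) - 202 = I*√11 - 202 = -202 + I*√11 ≈ -202.0 + 3.3166*I)
(u - 39)*(388 + 343) = ((-202 + I*√11) - 39)*(388 + 343) = (-241 + I*√11)*731 = -176171 + 731*I*√11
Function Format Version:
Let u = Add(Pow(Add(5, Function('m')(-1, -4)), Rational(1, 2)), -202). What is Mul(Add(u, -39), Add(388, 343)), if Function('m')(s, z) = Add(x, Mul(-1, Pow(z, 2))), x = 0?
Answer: Add(-176171, Mul(731, I, Pow(11, Rational(1, 2)))) ≈ Add(-1.7617e+5, Mul(2424.5, I))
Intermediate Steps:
Function('m')(s, z) = Mul(-1, Pow(z, 2)) (Function('m')(s, z) = Add(0, Mul(-1, Pow(z, 2))) = Mul(-1, Pow(z, 2)))
u = Add(-202, Mul(I, Pow(11, Rational(1, 2)))) (u = Add(Pow(Add(5, Mul(-1, Pow(-4, 2))), Rational(1, 2)), -202) = Add(Pow(Add(5, Mul(-1, 16)), Rational(1, 2)), -202) = Add(Pow(Add(5, -16), Rational(1, 2)), -202) = Add(Pow(-11, Rational(1, 2)), -202) = Add(Mul(I, Pow(11, Rational(1, 2))), -202) = Add(-202, Mul(I, Pow(11, Rational(1, 2)))) ≈ Add(-202.00, Mul(3.3166, I)))
Mul(Add(u, -39), Add(388, 343)) = Mul(Add(Add(-202, Mul(I, Pow(11, Rational(1, 2)))), -39), Add(388, 343)) = Mul(Add(-241, Mul(I, Pow(11, Rational(1, 2)))), 731) = Add(-176171, Mul(731, I, Pow(11, Rational(1, 2))))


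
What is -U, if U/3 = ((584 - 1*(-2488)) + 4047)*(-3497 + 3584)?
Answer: -1858059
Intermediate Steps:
U = 1858059 (U = 3*(((584 - 1*(-2488)) + 4047)*(-3497 + 3584)) = 3*(((584 + 2488) + 4047)*87) = 3*((3072 + 4047)*87) = 3*(7119*87) = 3*619353 = 1858059)
-U = -1*1858059 = -1858059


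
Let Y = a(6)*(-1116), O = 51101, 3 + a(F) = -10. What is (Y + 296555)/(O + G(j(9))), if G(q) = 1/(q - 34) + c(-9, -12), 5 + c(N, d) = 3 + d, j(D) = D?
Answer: 7776575/1277174 ≈ 6.0889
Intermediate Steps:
a(F) = -13 (a(F) = -3 - 10 = -13)
c(N, d) = -2 + d (c(N, d) = -5 + (3 + d) = -2 + d)
Y = 14508 (Y = -13*(-1116) = 14508)
G(q) = -14 + 1/(-34 + q) (G(q) = 1/(q - 34) + (-2 - 12) = 1/(-34 + q) - 14 = -14 + 1/(-34 + q))
(Y + 296555)/(O + G(j(9))) = (14508 + 296555)/(51101 + (477 - 14*9)/(-34 + 9)) = 311063/(51101 + (477 - 126)/(-25)) = 311063/(51101 - 1/25*351) = 311063/(51101 - 351/25) = 311063/(1277174/25) = 311063*(25/1277174) = 7776575/1277174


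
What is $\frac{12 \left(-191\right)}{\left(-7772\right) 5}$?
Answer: $\frac{573}{9715} \approx 0.058981$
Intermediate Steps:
$\frac{12 \left(-191\right)}{\left(-7772\right) 5} = - \frac{2292}{-38860} = \left(-2292\right) \left(- \frac{1}{38860}\right) = \frac{573}{9715}$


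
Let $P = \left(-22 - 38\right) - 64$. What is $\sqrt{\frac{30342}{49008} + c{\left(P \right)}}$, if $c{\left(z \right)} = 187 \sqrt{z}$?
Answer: $\frac{\sqrt{10326394 + 6237966944 i \sqrt{31}}}{4084} \approx 32.272 + 32.262 i$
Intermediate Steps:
$P = -124$ ($P = -60 - 64 = -124$)
$\sqrt{\frac{30342}{49008} + c{\left(P \right)}} = \sqrt{\frac{30342}{49008} + 187 \sqrt{-124}} = \sqrt{30342 \cdot \frac{1}{49008} + 187 \cdot 2 i \sqrt{31}} = \sqrt{\frac{5057}{8168} + 374 i \sqrt{31}}$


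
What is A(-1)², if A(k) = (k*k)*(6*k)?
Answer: 36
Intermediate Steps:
A(k) = 6*k³ (A(k) = k²*(6*k) = 6*k³)
A(-1)² = (6*(-1)³)² = (6*(-1))² = (-6)² = 36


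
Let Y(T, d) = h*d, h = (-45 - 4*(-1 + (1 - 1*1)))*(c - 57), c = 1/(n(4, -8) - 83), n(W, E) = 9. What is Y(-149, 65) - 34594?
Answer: 8683679/74 ≈ 1.1735e+5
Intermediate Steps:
c = -1/74 (c = 1/(9 - 83) = 1/(-74) = -1/74 ≈ -0.013514)
h = 172979/74 (h = (-45 - 4*(-1 + (1 - 1*1)))*(-1/74 - 57) = (-45 - 4*(-1 + (1 - 1)))*(-4219/74) = (-45 - 4*(-1 + 0))*(-4219/74) = (-45 - 4*(-1))*(-4219/74) = (-45 + 4)*(-4219/74) = -41*(-4219/74) = 172979/74 ≈ 2337.6)
Y(T, d) = 172979*d/74
Y(-149, 65) - 34594 = (172979/74)*65 - 34594 = 11243635/74 - 34594 = 8683679/74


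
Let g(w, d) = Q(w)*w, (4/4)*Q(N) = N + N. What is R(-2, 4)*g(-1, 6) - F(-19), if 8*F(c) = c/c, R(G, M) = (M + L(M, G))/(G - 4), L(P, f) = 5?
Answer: -25/8 ≈ -3.1250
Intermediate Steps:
Q(N) = 2*N (Q(N) = N + N = 2*N)
g(w, d) = 2*w**2 (g(w, d) = (2*w)*w = 2*w**2)
R(G, M) = (5 + M)/(-4 + G) (R(G, M) = (M + 5)/(G - 4) = (5 + M)/(-4 + G))
F(c) = 1/8 (F(c) = (c/c)/8 = (1/8)*1 = 1/8)
R(-2, 4)*g(-1, 6) - F(-19) = ((5 + 4)/(-4 - 2))*(2*(-1)**2) - 1*1/8 = (9/(-6))*(2*1) - 1/8 = -1/6*9*2 - 1/8 = -3/2*2 - 1/8 = -3 - 1/8 = -25/8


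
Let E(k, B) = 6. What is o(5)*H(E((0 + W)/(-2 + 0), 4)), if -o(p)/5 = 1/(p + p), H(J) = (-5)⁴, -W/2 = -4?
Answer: -625/2 ≈ -312.50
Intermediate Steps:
W = 8 (W = -2*(-4) = 8)
H(J) = 625
o(p) = -5/(2*p) (o(p) = -5/(p + p) = -5*1/(2*p) = -5/(2*p))
o(5)*H(E((0 + W)/(-2 + 0), 4)) = -5/2/5*625 = -5/2*⅕*625 = -½*625 = -625/2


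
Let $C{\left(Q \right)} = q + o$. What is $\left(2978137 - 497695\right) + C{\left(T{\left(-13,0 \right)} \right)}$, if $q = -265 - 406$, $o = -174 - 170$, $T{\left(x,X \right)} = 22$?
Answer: $2479427$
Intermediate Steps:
$o = -344$
$q = -671$
$C{\left(Q \right)} = -1015$ ($C{\left(Q \right)} = -671 - 344 = -1015$)
$\left(2978137 - 497695\right) + C{\left(T{\left(-13,0 \right)} \right)} = \left(2978137 - 497695\right) - 1015 = 2480442 - 1015 = 2479427$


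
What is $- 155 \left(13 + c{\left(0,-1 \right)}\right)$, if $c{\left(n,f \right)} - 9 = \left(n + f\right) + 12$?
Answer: $-5115$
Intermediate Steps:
$c{\left(n,f \right)} = 21 + f + n$ ($c{\left(n,f \right)} = 9 + \left(\left(n + f\right) + 12\right) = 9 + \left(\left(f + n\right) + 12\right) = 9 + \left(12 + f + n\right) = 21 + f + n$)
$- 155 \left(13 + c{\left(0,-1 \right)}\right) = - 155 \left(13 + \left(21 - 1 + 0\right)\right) = - 155 \left(13 + 20\right) = \left(-155\right) 33 = -5115$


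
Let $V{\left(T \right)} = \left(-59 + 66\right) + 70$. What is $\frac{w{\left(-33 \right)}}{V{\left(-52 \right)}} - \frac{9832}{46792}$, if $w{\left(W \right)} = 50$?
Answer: $\frac{197817}{450373} \approx 0.43923$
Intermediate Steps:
$V{\left(T \right)} = 77$ ($V{\left(T \right)} = 7 + 70 = 77$)
$\frac{w{\left(-33 \right)}}{V{\left(-52 \right)}} - \frac{9832}{46792} = \frac{50}{77} - \frac{9832}{46792} = 50 \cdot \frac{1}{77} - \frac{1229}{5849} = \frac{50}{77} - \frac{1229}{5849} = \frac{197817}{450373}$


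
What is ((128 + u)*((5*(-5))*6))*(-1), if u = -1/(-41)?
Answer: 787350/41 ≈ 19204.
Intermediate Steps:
u = 1/41 (u = -1*(-1/41) = 1/41 ≈ 0.024390)
((128 + u)*((5*(-5))*6))*(-1) = ((128 + 1/41)*((5*(-5))*6))*(-1) = (5249*(-25*6)/41)*(-1) = ((5249/41)*(-150))*(-1) = -787350/41*(-1) = 787350/41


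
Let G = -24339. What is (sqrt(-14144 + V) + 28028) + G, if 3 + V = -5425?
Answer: 3689 + 2*I*sqrt(4893) ≈ 3689.0 + 139.9*I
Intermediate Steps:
V = -5428 (V = -3 - 5425 = -5428)
(sqrt(-14144 + V) + 28028) + G = (sqrt(-14144 - 5428) + 28028) - 24339 = (sqrt(-19572) + 28028) - 24339 = (2*I*sqrt(4893) + 28028) - 24339 = (28028 + 2*I*sqrt(4893)) - 24339 = 3689 + 2*I*sqrt(4893)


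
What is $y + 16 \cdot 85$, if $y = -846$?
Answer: $514$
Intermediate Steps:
$y + 16 \cdot 85 = -846 + 16 \cdot 85 = -846 + 1360 = 514$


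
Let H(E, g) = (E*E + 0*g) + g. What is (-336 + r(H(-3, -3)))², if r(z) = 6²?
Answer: 90000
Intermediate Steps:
H(E, g) = g + E² (H(E, g) = (E² + 0) + g = E² + g = g + E²)
r(z) = 36
(-336 + r(H(-3, -3)))² = (-336 + 36)² = (-300)² = 90000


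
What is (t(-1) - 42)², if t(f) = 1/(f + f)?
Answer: 7225/4 ≈ 1806.3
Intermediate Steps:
t(f) = 1/(2*f)
(t(-1) - 42)² = ((½)/(-1) - 42)² = ((½)*(-1) - 42)² = (-½ - 42)² = (-85/2)² = 7225/4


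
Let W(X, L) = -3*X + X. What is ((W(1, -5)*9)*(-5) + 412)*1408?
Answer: 706816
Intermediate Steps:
W(X, L) = -2*X
((W(1, -5)*9)*(-5) + 412)*1408 = ((-2*1*9)*(-5) + 412)*1408 = (-2*9*(-5) + 412)*1408 = (-18*(-5) + 412)*1408 = (90 + 412)*1408 = 502*1408 = 706816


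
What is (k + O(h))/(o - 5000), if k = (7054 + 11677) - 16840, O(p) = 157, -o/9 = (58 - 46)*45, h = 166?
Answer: -512/2465 ≈ -0.20771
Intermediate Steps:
o = -4860 (o = -9*(58 - 46)*45 = -108*45 = -9*540 = -4860)
k = 1891 (k = 18731 - 16840 = 1891)
(k + O(h))/(o - 5000) = (1891 + 157)/(-4860 - 5000) = 2048/(-9860) = 2048*(-1/9860) = -512/2465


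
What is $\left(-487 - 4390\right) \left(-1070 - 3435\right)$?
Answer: $21970885$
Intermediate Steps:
$\left(-487 - 4390\right) \left(-1070 - 3435\right) = \left(-4877\right) \left(-4505\right) = 21970885$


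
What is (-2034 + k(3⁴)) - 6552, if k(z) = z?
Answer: -8505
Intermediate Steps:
(-2034 + k(3⁴)) - 6552 = (-2034 + 3⁴) - 6552 = (-2034 + 81) - 6552 = -1953 - 6552 = -8505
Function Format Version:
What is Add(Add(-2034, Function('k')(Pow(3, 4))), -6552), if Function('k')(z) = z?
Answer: -8505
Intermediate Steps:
Add(Add(-2034, Function('k')(Pow(3, 4))), -6552) = Add(Add(-2034, Pow(3, 4)), -6552) = Add(Add(-2034, 81), -6552) = Add(-1953, -6552) = -8505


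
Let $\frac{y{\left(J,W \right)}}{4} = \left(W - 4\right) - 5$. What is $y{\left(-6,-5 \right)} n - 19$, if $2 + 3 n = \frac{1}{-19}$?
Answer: $\frac{367}{19} \approx 19.316$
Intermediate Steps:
$y{\left(J,W \right)} = -36 + 4 W$ ($y{\left(J,W \right)} = 4 \left(\left(W - 4\right) - 5\right) = 4 \left(\left(-4 + W\right) - 5\right) = 4 \left(-9 + W\right) = -36 + 4 W$)
$n = - \frac{13}{19}$ ($n = - \frac{2}{3} + \frac{1}{3 \left(-19\right)} = - \frac{2}{3} + \frac{1}{3} \left(- \frac{1}{19}\right) = - \frac{2}{3} - \frac{1}{57} = - \frac{13}{19} \approx -0.68421$)
$y{\left(-6,-5 \right)} n - 19 = \left(-36 + 4 \left(-5\right)\right) \left(- \frac{13}{19}\right) - 19 = \left(-36 - 20\right) \left(- \frac{13}{19}\right) - 19 = \left(-56\right) \left(- \frac{13}{19}\right) - 19 = \frac{728}{19} - 19 = \frac{367}{19}$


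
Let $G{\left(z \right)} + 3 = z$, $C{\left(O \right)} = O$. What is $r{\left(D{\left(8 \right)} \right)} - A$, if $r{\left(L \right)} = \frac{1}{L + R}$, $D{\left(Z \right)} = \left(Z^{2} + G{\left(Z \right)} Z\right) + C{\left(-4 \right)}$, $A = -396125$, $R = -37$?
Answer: $\frac{24955876}{63} \approx 3.9613 \cdot 10^{5}$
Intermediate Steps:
$G{\left(z \right)} = -3 + z$
$D{\left(Z \right)} = -4 + Z^{2} + Z \left(-3 + Z\right)$ ($D{\left(Z \right)} = \left(Z^{2} + \left(-3 + Z\right) Z\right) - 4 = \left(Z^{2} + Z \left(-3 + Z\right)\right) - 4 = -4 + Z^{2} + Z \left(-3 + Z\right)$)
$r{\left(L \right)} = \frac{1}{-37 + L}$ ($r{\left(L \right)} = \frac{1}{L - 37} = \frac{1}{-37 + L}$)
$r{\left(D{\left(8 \right)} \right)} - A = \frac{1}{-37 + \left(-4 + 8^{2} + 8 \left(-3 + 8\right)\right)} - -396125 = \frac{1}{-37 + \left(-4 + 64 + 8 \cdot 5\right)} + 396125 = \frac{1}{-37 + \left(-4 + 64 + 40\right)} + 396125 = \frac{1}{-37 + 100} + 396125 = \frac{1}{63} + 396125 = \frac{24955876}{63}$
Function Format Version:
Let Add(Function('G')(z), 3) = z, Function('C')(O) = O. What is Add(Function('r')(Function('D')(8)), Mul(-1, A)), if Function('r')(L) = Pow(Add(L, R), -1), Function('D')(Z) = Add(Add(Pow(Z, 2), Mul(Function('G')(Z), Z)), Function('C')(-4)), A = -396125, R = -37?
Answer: Rational(24955876, 63) ≈ 3.9613e+5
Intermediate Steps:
Function('G')(z) = Add(-3, z)
Function('D')(Z) = Add(-4, Pow(Z, 2), Mul(Z, Add(-3, Z))) (Function('D')(Z) = Add(Add(Pow(Z, 2), Mul(Add(-3, Z), Z)), -4) = Add(Add(Pow(Z, 2), Mul(Z, Add(-3, Z))), -4) = Add(-4, Pow(Z, 2), Mul(Z, Add(-3, Z))))
Function('r')(L) = Pow(Add(-37, L), -1) (Function('r')(L) = Pow(Add(L, -37), -1) = Pow(Add(-37, L), -1))
Add(Function('r')(Function('D')(8)), Mul(-1, A)) = Add(Pow(Add(-37, Add(-4, Pow(8, 2), Mul(8, Add(-3, 8)))), -1), Mul(-1, -396125)) = Add(Pow(Add(-37, Add(-4, 64, Mul(8, 5))), -1), 396125) = Add(Pow(Add(-37, Add(-4, 64, 40)), -1), 396125) = Add(Pow(Add(-37, 100), -1), 396125) = Add(Pow(63, -1), 396125) = Add(Rational(1, 63), 396125) = Rational(24955876, 63)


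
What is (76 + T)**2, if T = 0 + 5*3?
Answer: 8281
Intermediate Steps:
T = 15 (T = 0 + 15 = 15)
(76 + T)**2 = (76 + 15)**2 = 91**2 = 8281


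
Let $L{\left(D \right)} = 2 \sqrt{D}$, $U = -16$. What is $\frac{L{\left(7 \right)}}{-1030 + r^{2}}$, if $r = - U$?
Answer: $- \frac{\sqrt{7}}{387} \approx -0.0068366$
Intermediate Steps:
$r = 16$ ($r = \left(-1\right) \left(-16\right) = 16$)
$\frac{L{\left(7 \right)}}{-1030 + r^{2}} = \frac{2 \sqrt{7}}{-1030 + 16^{2}} = \frac{2 \sqrt{7}}{-1030 + 256} = \frac{2 \sqrt{7}}{-774} = 2 \sqrt{7} \left(- \frac{1}{774}\right) = - \frac{\sqrt{7}}{387}$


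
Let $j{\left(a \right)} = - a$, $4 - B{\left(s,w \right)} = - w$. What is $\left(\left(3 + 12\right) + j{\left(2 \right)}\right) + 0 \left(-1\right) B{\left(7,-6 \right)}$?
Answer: $13$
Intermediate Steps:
$B{\left(s,w \right)} = 4 + w$ ($B{\left(s,w \right)} = 4 - - w = 4 + w$)
$\left(\left(3 + 12\right) + j{\left(2 \right)}\right) + 0 \left(-1\right) B{\left(7,-6 \right)} = \left(\left(3 + 12\right) - 2\right) + 0 \left(-1\right) \left(4 - 6\right) = \left(15 - 2\right) + 0 \left(-2\right) = 13 + 0 = 13$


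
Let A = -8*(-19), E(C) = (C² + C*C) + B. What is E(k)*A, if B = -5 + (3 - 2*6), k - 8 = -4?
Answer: 2736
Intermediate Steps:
k = 4 (k = 8 - 4 = 4)
B = -14 (B = -5 + (3 - 12) = -5 - 9 = -14)
E(C) = -14 + 2*C² (E(C) = (C² + C*C) - 14 = (C² + C²) - 14 = 2*C² - 14 = -14 + 2*C²)
A = 152
E(k)*A = (-14 + 2*4²)*152 = (-14 + 2*16)*152 = (-14 + 32)*152 = 18*152 = 2736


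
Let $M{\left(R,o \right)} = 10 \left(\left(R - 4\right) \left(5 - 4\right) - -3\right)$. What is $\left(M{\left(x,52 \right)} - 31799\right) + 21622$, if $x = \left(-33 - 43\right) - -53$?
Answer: $-10417$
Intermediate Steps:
$x = -23$ ($x = \left(-33 - 43\right) + 53 = -76 + 53 = -23$)
$M{\left(R,o \right)} = -10 + 10 R$ ($M{\left(R,o \right)} = 10 \left(\left(-4 + R\right) 1 + 3\right) = 10 \left(\left(-4 + R\right) + 3\right) = 10 \left(-1 + R\right) = -10 + 10 R$)
$\left(M{\left(x,52 \right)} - 31799\right) + 21622 = \left(\left(-10 + 10 \left(-23\right)\right) - 31799\right) + 21622 = \left(\left(-10 - 230\right) - 31799\right) + 21622 = \left(-240 - 31799\right) + 21622 = -32039 + 21622 = -10417$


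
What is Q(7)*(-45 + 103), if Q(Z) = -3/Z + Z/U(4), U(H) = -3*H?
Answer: -2465/42 ≈ -58.690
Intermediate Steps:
Q(Z) = -3/Z - Z/12 (Q(Z) = -3/Z + Z/((-3*4)) = -3/Z + Z/(-12) = -3/Z + Z*(-1/12) = -3/Z - Z/12)
Q(7)*(-45 + 103) = (-3/7 - 1/12*7)*(-45 + 103) = (-3*⅐ - 7/12)*58 = (-3/7 - 7/12)*58 = -85/84*58 = -2465/42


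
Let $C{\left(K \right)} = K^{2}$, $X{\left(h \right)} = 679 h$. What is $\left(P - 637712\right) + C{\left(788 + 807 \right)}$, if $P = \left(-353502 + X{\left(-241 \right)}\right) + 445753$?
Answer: $1834925$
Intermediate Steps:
$P = -71388$ ($P = \left(-353502 + 679 \left(-241\right)\right) + 445753 = \left(-353502 - 163639\right) + 445753 = -517141 + 445753 = -71388$)
$\left(P - 637712\right) + C{\left(788 + 807 \right)} = \left(-71388 - 637712\right) + \left(788 + 807\right)^{2} = -709100 + 1595^{2} = -709100 + 2544025 = 1834925$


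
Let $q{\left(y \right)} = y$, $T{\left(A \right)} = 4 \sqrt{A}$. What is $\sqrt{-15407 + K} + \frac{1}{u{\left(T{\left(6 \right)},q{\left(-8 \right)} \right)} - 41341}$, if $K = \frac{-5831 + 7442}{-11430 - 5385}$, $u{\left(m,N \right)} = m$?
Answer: $- \frac{41341}{1709078185} - \frac{4 \sqrt{6}}{1709078185} + \frac{2 i \sqrt{121007426765}}{5605} \approx -2.4195 \cdot 10^{-5} + 124.13 i$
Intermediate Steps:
$K = - \frac{537}{5605}$ ($K = \frac{1611}{-16815} = 1611 \left(- \frac{1}{16815}\right) = - \frac{537}{5605} \approx -0.095807$)
$\sqrt{-15407 + K} + \frac{1}{u{\left(T{\left(6 \right)},q{\left(-8 \right)} \right)} - 41341} = \sqrt{-15407 - \frac{537}{5605}} + \frac{1}{4 \sqrt{6} - 41341} = \sqrt{- \frac{86356772}{5605}} + \frac{1}{-41341 + 4 \sqrt{6}} = \frac{2 i \sqrt{121007426765}}{5605} + \frac{1}{-41341 + 4 \sqrt{6}} = \frac{1}{-41341 + 4 \sqrt{6}} + \frac{2 i \sqrt{121007426765}}{5605}$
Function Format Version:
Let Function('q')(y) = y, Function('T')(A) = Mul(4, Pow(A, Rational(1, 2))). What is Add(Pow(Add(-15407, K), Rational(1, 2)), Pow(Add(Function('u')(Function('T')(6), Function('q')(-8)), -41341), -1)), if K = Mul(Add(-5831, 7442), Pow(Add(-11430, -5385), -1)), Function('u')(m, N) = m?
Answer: Add(Rational(-41341, 1709078185), Mul(Rational(-4, 1709078185), Pow(6, Rational(1, 2))), Mul(Rational(2, 5605), I, Pow(121007426765, Rational(1, 2)))) ≈ Add(-2.4195e-5, Mul(124.13, I))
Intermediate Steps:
K = Rational(-537, 5605) (K = Mul(1611, Pow(-16815, -1)) = Mul(1611, Rational(-1, 16815)) = Rational(-537, 5605) ≈ -0.095807)
Add(Pow(Add(-15407, K), Rational(1, 2)), Pow(Add(Function('u')(Function('T')(6), Function('q')(-8)), -41341), -1)) = Add(Pow(Add(-15407, Rational(-537, 5605)), Rational(1, 2)), Pow(Add(Mul(4, Pow(6, Rational(1, 2))), -41341), -1)) = Add(Pow(Rational(-86356772, 5605), Rational(1, 2)), Pow(Add(-41341, Mul(4, Pow(6, Rational(1, 2)))), -1)) = Add(Mul(Rational(2, 5605), I, Pow(121007426765, Rational(1, 2))), Pow(Add(-41341, Mul(4, Pow(6, Rational(1, 2)))), -1)) = Add(Pow(Add(-41341, Mul(4, Pow(6, Rational(1, 2)))), -1), Mul(Rational(2, 5605), I, Pow(121007426765, Rational(1, 2))))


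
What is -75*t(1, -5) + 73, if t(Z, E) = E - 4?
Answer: 748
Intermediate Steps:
t(Z, E) = -4 + E
-75*t(1, -5) + 73 = -75*(-4 - 5) + 73 = -75*(-9) + 73 = 675 + 73 = 748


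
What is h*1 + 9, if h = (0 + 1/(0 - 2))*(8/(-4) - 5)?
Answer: 25/2 ≈ 12.500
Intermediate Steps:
h = 7/2 (h = (0 + 1/(-2))*(8*(-1/4) - 5) = (0 - 1/2)*(-2 - 5) = -1/2*(-7) = 7/2 ≈ 3.5000)
h*1 + 9 = (7/2)*1 + 9 = 7/2 + 9 = 25/2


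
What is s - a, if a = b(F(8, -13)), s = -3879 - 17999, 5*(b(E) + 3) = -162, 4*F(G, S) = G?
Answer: -109213/5 ≈ -21843.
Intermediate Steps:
F(G, S) = G/4
b(E) = -177/5 (b(E) = -3 + (1/5)*(-162) = -3 - 162/5 = -177/5)
s = -21878
a = -177/5 ≈ -35.400
s - a = -21878 - 1*(-177/5) = -21878 + 177/5 = -109213/5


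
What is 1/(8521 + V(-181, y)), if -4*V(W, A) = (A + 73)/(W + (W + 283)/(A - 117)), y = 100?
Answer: 748/6373881 ≈ 0.00011735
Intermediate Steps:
V(W, A) = -(73 + A)/(4*(W + (283 + W)/(-117 + A))) (V(W, A) = -(A + 73)/(4*(W + (W + 283)/(A - 117))) = -(73 + A)/(4*(W + (283 + W)/(-117 + A))))
1/(8521 + V(-181, y)) = 1/(8521 + (8541 - 1*100**2 + 44*100)/(4*(283 - 116*(-181) + 100*(-181)))) = 1/(8521 + (8541 - 1*10000 + 4400)/(4*(283 + 20996 - 18100))) = 1/(8521 + (1/4)*(8541 - 10000 + 4400)/3179) = 1/(8521 + (1/4)*(1/3179)*2941) = 1/(8521 + 173/748) = 1/(6373881/748) = 748/6373881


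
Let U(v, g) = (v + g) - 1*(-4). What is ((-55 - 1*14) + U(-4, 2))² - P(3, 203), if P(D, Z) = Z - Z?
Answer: 4489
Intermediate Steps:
U(v, g) = 4 + g + v (U(v, g) = (g + v) + 4 = 4 + g + v)
P(D, Z) = 0
((-55 - 1*14) + U(-4, 2))² - P(3, 203) = ((-55 - 1*14) + (4 + 2 - 4))² - 1*0 = ((-55 - 14) + 2)² + 0 = (-69 + 2)² + 0 = (-67)² + 0 = 4489 + 0 = 4489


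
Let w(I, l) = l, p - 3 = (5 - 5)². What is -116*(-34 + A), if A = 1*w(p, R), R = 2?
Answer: 3712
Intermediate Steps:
p = 3 (p = 3 + (5 - 5)² = 3 + 0² = 3 + 0 = 3)
A = 2 (A = 1*2 = 2)
-116*(-34 + A) = -116*(-34 + 2) = -116*(-32) = 3712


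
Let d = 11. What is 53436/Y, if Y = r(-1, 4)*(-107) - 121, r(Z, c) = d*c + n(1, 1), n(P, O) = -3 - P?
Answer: -17812/1467 ≈ -12.142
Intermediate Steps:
r(Z, c) = -4 + 11*c (r(Z, c) = 11*c + (-3 - 1*1) = 11*c + (-3 - 1) = 11*c - 4 = -4 + 11*c)
Y = -4401 (Y = (-4 + 11*4)*(-107) - 121 = (-4 + 44)*(-107) - 121 = 40*(-107) - 121 = -4280 - 121 = -4401)
53436/Y = 53436/(-4401) = 53436*(-1/4401) = -17812/1467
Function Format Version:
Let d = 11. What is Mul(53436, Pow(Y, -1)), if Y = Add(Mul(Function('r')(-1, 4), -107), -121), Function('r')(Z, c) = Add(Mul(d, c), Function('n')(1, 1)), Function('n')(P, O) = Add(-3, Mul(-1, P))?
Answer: Rational(-17812, 1467) ≈ -12.142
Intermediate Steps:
Function('r')(Z, c) = Add(-4, Mul(11, c)) (Function('r')(Z, c) = Add(Mul(11, c), Add(-3, Mul(-1, 1))) = Add(Mul(11, c), Add(-3, -1)) = Add(Mul(11, c), -4) = Add(-4, Mul(11, c)))
Y = -4401 (Y = Add(Mul(Add(-4, Mul(11, 4)), -107), -121) = Add(Mul(Add(-4, 44), -107), -121) = Add(Mul(40, -107), -121) = Add(-4280, -121) = -4401)
Mul(53436, Pow(Y, -1)) = Mul(53436, Pow(-4401, -1)) = Mul(53436, Rational(-1, 4401)) = Rational(-17812, 1467)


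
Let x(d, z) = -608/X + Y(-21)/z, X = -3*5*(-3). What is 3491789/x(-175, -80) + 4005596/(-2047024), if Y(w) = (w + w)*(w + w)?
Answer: -45950903546017/467964308 ≈ -98193.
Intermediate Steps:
X = 45 (X = -15*(-3) = 45)
Y(w) = 4*w² (Y(w) = (2*w)*(2*w) = 4*w²)
x(d, z) = -608/45 + 1764/z (x(d, z) = -608/45 + (4*(-21)²)/z = -608*1/45 + (4*441)/z = -608/45 + 1764/z)
3491789/x(-175, -80) + 4005596/(-2047024) = 3491789/(-608/45 + 1764/(-80)) + 4005596/(-2047024) = 3491789/(-608/45 + 1764*(-1/80)) + 4005596*(-1/2047024) = 3491789/(-608/45 - 441/20) - 143057/73108 = 3491789/(-6401/180) - 143057/73108 = 3491789*(-180/6401) - 143057/73108 = -628522020/6401 - 143057/73108 = -45950903546017/467964308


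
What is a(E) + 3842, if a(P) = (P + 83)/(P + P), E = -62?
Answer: 476387/124 ≈ 3841.8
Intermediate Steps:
a(P) = (83 + P)/(2*P) (a(P) = (83 + P)/((2*P)) = (83 + P)*(1/(2*P)) = (83 + P)/(2*P))
a(E) + 3842 = (½)*(83 - 62)/(-62) + 3842 = (½)*(-1/62)*21 + 3842 = -21/124 + 3842 = 476387/124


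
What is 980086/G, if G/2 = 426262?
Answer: 490043/426262 ≈ 1.1496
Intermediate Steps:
G = 852524 (G = 2*426262 = 852524)
980086/G = 980086/852524 = 980086*(1/852524) = 490043/426262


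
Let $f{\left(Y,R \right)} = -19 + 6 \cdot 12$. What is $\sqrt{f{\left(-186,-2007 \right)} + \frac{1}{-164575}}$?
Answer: $\frac{\sqrt{57420046342}}{32915} \approx 7.2801$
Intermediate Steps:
$f{\left(Y,R \right)} = 53$ ($f{\left(Y,R \right)} = -19 + 72 = 53$)
$\sqrt{f{\left(-186,-2007 \right)} + \frac{1}{-164575}} = \sqrt{53 + \frac{1}{-164575}} = \sqrt{53 - \frac{1}{164575}} = \sqrt{\frac{8722474}{164575}} = \frac{\sqrt{57420046342}}{32915}$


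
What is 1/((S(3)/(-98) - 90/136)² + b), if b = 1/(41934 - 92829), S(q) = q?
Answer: 565047690480/270864760631 ≈ 2.0861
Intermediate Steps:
b = -1/50895 (b = 1/(-50895) = -1/50895 ≈ -1.9648e-5)
1/((S(3)/(-98) - 90/136)² + b) = 1/((3/(-98) - 90/136)² - 1/50895) = 1/((3*(-1/98) - 90*1/136)² - 1/50895) = 1/((-3/98 - 45/68)² - 1/50895) = 1/((-2307/3332)² - 1/50895) = 1/(5322249/11102224 - 1/50895) = 1/(270864760631/565047690480) = 565047690480/270864760631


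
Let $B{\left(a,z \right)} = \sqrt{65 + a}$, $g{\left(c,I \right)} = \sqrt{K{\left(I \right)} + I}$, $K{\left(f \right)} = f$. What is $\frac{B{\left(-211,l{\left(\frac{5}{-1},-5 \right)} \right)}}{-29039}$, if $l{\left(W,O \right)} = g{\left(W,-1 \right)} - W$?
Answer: $- \frac{i \sqrt{146}}{29039} \approx - 0.0004161 i$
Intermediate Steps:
$g{\left(c,I \right)} = \sqrt{2} \sqrt{I}$ ($g{\left(c,I \right)} = \sqrt{I + I} = \sqrt{2 I} = \sqrt{2} \sqrt{I}$)
$l{\left(W,O \right)} = - W + i \sqrt{2}$ ($l{\left(W,O \right)} = \sqrt{2} \sqrt{-1} - W = \sqrt{2} i - W = i \sqrt{2} - W = - W + i \sqrt{2}$)
$\frac{B{\left(-211,l{\left(\frac{5}{-1},-5 \right)} \right)}}{-29039} = \frac{\sqrt{65 - 211}}{-29039} = \sqrt{-146} \left(- \frac{1}{29039}\right) = i \sqrt{146} \left(- \frac{1}{29039}\right) = - \frac{i \sqrt{146}}{29039}$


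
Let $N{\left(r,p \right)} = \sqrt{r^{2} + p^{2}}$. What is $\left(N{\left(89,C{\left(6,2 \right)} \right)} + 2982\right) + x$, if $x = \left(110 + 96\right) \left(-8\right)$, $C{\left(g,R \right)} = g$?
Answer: $1334 + \sqrt{7957} \approx 1423.2$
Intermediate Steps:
$x = -1648$ ($x = 206 \left(-8\right) = -1648$)
$N{\left(r,p \right)} = \sqrt{p^{2} + r^{2}}$
$\left(N{\left(89,C{\left(6,2 \right)} \right)} + 2982\right) + x = \left(\sqrt{6^{2} + 89^{2}} + 2982\right) - 1648 = \left(\sqrt{36 + 7921} + 2982\right) - 1648 = \left(\sqrt{7957} + 2982\right) - 1648 = \left(2982 + \sqrt{7957}\right) - 1648 = 1334 + \sqrt{7957}$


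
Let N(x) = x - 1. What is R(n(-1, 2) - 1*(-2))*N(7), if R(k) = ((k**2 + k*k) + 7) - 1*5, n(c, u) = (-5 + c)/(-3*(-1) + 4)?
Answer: 1356/49 ≈ 27.673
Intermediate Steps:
n(c, u) = -5/7 + c/7 (n(c, u) = (-5 + c)/(3 + 4) = (-5 + c)/7 = (-5 + c)*(1/7) = -5/7 + c/7)
N(x) = -1 + x
R(k) = 2 + 2*k**2 (R(k) = ((k**2 + k**2) + 7) - 5 = (2*k**2 + 7) - 5 = (7 + 2*k**2) - 5 = 2 + 2*k**2)
R(n(-1, 2) - 1*(-2))*N(7) = (2 + 2*((-5/7 + (1/7)*(-1)) - 1*(-2))**2)*(-1 + 7) = (2 + 2*((-5/7 - 1/7) + 2)**2)*6 = (2 + 2*(-6/7 + 2)**2)*6 = (2 + 2*(8/7)**2)*6 = (2 + 2*(64/49))*6 = (2 + 128/49)*6 = (226/49)*6 = 1356/49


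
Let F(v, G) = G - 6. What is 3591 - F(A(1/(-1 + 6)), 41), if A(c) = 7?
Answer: 3556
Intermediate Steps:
F(v, G) = -6 + G
3591 - F(A(1/(-1 + 6)), 41) = 3591 - (-6 + 41) = 3591 - 1*35 = 3591 - 35 = 3556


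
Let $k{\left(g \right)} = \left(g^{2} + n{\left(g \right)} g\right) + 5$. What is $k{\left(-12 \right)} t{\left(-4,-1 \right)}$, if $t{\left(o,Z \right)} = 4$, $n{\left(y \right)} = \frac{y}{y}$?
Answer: $548$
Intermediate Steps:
$n{\left(y \right)} = 1$
$k{\left(g \right)} = 5 + g + g^{2}$ ($k{\left(g \right)} = \left(g^{2} + 1 g\right) + 5 = \left(g^{2} + g\right) + 5 = \left(g + g^{2}\right) + 5 = 5 + g + g^{2}$)
$k{\left(-12 \right)} t{\left(-4,-1 \right)} = \left(5 - 12 + \left(-12\right)^{2}\right) 4 = \left(5 - 12 + 144\right) 4 = 137 \cdot 4 = 548$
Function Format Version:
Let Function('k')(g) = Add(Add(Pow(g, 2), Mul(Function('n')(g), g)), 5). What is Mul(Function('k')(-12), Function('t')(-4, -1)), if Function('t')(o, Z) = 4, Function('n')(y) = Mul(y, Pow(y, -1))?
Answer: 548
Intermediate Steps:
Function('n')(y) = 1
Function('k')(g) = Add(5, g, Pow(g, 2)) (Function('k')(g) = Add(Add(Pow(g, 2), Mul(1, g)), 5) = Add(Add(Pow(g, 2), g), 5) = Add(Add(g, Pow(g, 2)), 5) = Add(5, g, Pow(g, 2)))
Mul(Function('k')(-12), Function('t')(-4, -1)) = Mul(Add(5, -12, Pow(-12, 2)), 4) = Mul(Add(5, -12, 144), 4) = Mul(137, 4) = 548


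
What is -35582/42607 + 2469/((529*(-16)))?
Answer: -406362731/360625648 ≈ -1.1268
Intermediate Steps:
-35582/42607 + 2469/((529*(-16))) = -35582*1/42607 + 2469/(-8464) = -35582/42607 + 2469*(-1/8464) = -35582/42607 - 2469/8464 = -406362731/360625648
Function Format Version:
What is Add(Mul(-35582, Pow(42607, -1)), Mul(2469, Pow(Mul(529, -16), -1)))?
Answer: Rational(-406362731, 360625648) ≈ -1.1268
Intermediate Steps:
Add(Mul(-35582, Pow(42607, -1)), Mul(2469, Pow(Mul(529, -16), -1))) = Add(Mul(-35582, Rational(1, 42607)), Mul(2469, Pow(-8464, -1))) = Add(Rational(-35582, 42607), Mul(2469, Rational(-1, 8464))) = Add(Rational(-35582, 42607), Rational(-2469, 8464)) = Rational(-406362731, 360625648)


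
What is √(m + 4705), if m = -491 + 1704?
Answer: √5918 ≈ 76.929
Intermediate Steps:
m = 1213
√(m + 4705) = √(1213 + 4705) = √5918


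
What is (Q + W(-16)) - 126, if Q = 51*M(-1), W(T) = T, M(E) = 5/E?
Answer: -397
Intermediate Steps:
Q = -255 (Q = 51*(5/(-1)) = 51*(5*(-1)) = 51*(-5) = -255)
(Q + W(-16)) - 126 = (-255 - 16) - 126 = -271 - 126 = -397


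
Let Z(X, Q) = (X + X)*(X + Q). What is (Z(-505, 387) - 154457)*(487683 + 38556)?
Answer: -18564133203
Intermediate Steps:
Z(X, Q) = 2*X*(Q + X) (Z(X, Q) = (2*X)*(Q + X) = 2*X*(Q + X))
(Z(-505, 387) - 154457)*(487683 + 38556) = (2*(-505)*(387 - 505) - 154457)*(487683 + 38556) = (2*(-505)*(-118) - 154457)*526239 = (119180 - 154457)*526239 = -35277*526239 = -18564133203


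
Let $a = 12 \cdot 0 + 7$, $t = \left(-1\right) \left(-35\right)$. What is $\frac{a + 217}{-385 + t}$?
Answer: $- \frac{16}{25} \approx -0.64$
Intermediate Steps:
$t = 35$
$a = 7$ ($a = 0 + 7 = 7$)
$\frac{a + 217}{-385 + t} = \frac{7 + 217}{-385 + 35} = \frac{224}{-350} = 224 \left(- \frac{1}{350}\right) = - \frac{16}{25}$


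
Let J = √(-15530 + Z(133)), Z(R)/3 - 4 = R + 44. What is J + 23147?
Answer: 23147 + I*√14987 ≈ 23147.0 + 122.42*I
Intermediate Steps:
Z(R) = 144 + 3*R (Z(R) = 12 + 3*(R + 44) = 12 + 3*(44 + R) = 12 + (132 + 3*R) = 144 + 3*R)
J = I*√14987 (J = √(-15530 + (144 + 3*133)) = √(-15530 + (144 + 399)) = √(-15530 + 543) = √(-14987) = I*√14987 ≈ 122.42*I)
J + 23147 = I*√14987 + 23147 = 23147 + I*√14987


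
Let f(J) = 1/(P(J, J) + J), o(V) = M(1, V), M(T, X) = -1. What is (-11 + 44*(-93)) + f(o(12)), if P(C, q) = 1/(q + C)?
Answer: -12311/3 ≈ -4103.7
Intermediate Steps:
o(V) = -1
P(C, q) = 1/(C + q)
f(J) = 1/(J + 1/(2*J)) (f(J) = 1/(1/(J + J) + J) = 1/(1/(2*J) + J) = 1/(J + 1/(2*J)))
(-11 + 44*(-93)) + f(o(12)) = (-11 + 44*(-93)) + 2*(-1)/(1 + 2*(-1)**2) = (-11 - 4092) + 2*(-1)/(1 + 2*1) = -4103 + 2*(-1)/(1 + 2) = -4103 + 2*(-1)/3 = -4103 + 2*(-1)*(1/3) = -4103 - 2/3 = -12311/3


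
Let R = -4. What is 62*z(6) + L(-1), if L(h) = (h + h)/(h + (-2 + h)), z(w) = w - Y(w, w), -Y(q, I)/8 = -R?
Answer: 4713/2 ≈ 2356.5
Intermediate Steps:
Y(q, I) = -32 (Y(q, I) = -(-8)*(-4) = -8*4 = -32)
z(w) = 32 + w (z(w) = w - 1*(-32) = w + 32 = 32 + w)
L(h) = 2*h/(-2 + 2*h) (L(h) = (2*h)/(-2 + 2*h) = 2*h/(-2 + 2*h))
62*z(6) + L(-1) = 62*(32 + 6) - 1/(-1 - 1) = 62*38 - 1/(-2) = 2356 - 1*(-½) = 2356 + ½ = 4713/2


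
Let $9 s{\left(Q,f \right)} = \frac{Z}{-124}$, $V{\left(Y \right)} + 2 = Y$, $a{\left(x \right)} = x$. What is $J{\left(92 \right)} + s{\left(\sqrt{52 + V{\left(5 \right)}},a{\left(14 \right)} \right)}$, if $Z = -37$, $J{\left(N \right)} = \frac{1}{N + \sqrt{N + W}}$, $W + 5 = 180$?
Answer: $\frac{405961}{9147852} - \frac{\sqrt{267}}{8197} \approx 0.042384$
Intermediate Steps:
$W = 175$ ($W = -5 + 180 = 175$)
$J{\left(N \right)} = \frac{1}{N + \sqrt{175 + N}}$ ($J{\left(N \right)} = \frac{1}{N + \sqrt{N + 175}} = \frac{1}{N + \sqrt{175 + N}}$)
$V{\left(Y \right)} = -2 + Y$
$s{\left(Q,f \right)} = \frac{37}{1116}$ ($s{\left(Q,f \right)} = \frac{\left(-37\right) \frac{1}{-124}}{9} = \frac{\left(-37\right) \left(- \frac{1}{124}\right)}{9} = \frac{1}{9} \cdot \frac{37}{124} = \frac{37}{1116}$)
$J{\left(92 \right)} + s{\left(\sqrt{52 + V{\left(5 \right)}},a{\left(14 \right)} \right)} = \frac{1}{92 + \sqrt{175 + 92}} + \frac{37}{1116} = \frac{1}{92 + \sqrt{267}} + \frac{37}{1116} = \frac{37}{1116} + \frac{1}{92 + \sqrt{267}}$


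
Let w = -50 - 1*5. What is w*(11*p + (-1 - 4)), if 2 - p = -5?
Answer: -3960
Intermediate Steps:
p = 7 (p = 2 - 1*(-5) = 2 + 5 = 7)
w = -55 (w = -50 - 5 = -55)
w*(11*p + (-1 - 4)) = -55*(11*7 + (-1 - 4)) = -55*(77 - 5) = -55*72 = -3960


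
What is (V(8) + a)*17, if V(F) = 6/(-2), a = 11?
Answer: 136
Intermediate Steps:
V(F) = -3 (V(F) = 6*(-½) = -3)
(V(8) + a)*17 = (-3 + 11)*17 = 8*17 = 136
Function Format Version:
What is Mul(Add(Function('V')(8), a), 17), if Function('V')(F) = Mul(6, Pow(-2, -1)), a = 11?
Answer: 136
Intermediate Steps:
Function('V')(F) = -3 (Function('V')(F) = Mul(6, Rational(-1, 2)) = -3)
Mul(Add(Function('V')(8), a), 17) = Mul(Add(-3, 11), 17) = Mul(8, 17) = 136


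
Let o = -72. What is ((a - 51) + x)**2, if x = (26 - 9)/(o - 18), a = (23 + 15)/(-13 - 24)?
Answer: 30233906641/11088900 ≈ 2726.5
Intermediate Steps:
a = -38/37 (a = 38/(-37) = 38*(-1/37) = -38/37 ≈ -1.0270)
x = -17/90 (x = (26 - 9)/(-72 - 18) = 17/(-90) = 17*(-1/90) = -17/90 ≈ -0.18889)
((a - 51) + x)**2 = ((-38/37 - 51) - 17/90)**2 = (-1925/37 - 17/90)**2 = (-173879/3330)**2 = 30233906641/11088900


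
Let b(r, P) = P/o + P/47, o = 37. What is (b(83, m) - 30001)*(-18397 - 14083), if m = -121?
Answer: 1694868209440/1739 ≈ 9.7462e+8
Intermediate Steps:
b(r, P) = 84*P/1739 (b(r, P) = P/37 + P/47 = 84*P/1739)
(b(83, m) - 30001)*(-18397 - 14083) = ((84/1739)*(-121) - 30001)*(-18397 - 14083) = (-10164/1739 - 30001)*(-32480) = -52181903/1739*(-32480) = 1694868209440/1739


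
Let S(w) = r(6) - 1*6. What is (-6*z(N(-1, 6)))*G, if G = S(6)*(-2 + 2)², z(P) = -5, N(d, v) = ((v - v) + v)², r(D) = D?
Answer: 0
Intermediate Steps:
N(d, v) = v² (N(d, v) = (0 + v)² = v²)
S(w) = 0 (S(w) = 6 - 1*6 = 6 - 6 = 0)
G = 0 (G = 0*(-2 + 2)² = 0*0² = 0*0 = 0)
(-6*z(N(-1, 6)))*G = -6*(-5)*0 = 30*0 = 0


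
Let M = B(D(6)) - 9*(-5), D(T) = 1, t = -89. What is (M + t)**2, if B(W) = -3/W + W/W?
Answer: 2116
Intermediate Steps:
B(W) = 1 - 3/W (B(W) = -3/W + 1 = 1 - 3/W)
M = 43 (M = (-3 + 1)/1 - 9*(-5) = 1*(-2) + 45 = -2 + 45 = 43)
(M + t)**2 = (43 - 89)**2 = (-46)**2 = 2116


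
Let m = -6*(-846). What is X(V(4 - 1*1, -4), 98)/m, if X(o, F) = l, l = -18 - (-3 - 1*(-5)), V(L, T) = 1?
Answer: -5/1269 ≈ -0.0039401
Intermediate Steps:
l = -20 (l = -18 - (-3 + 5) = -18 - 1*2 = -18 - 2 = -20)
X(o, F) = -20
m = 5076
X(V(4 - 1*1, -4), 98)/m = -20/5076 = -20*1/5076 = -5/1269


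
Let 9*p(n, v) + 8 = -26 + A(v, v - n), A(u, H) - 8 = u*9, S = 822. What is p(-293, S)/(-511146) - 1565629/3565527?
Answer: -1204778345425/2733757295913 ≈ -0.44070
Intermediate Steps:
A(u, H) = 8 + 9*u (A(u, H) = 8 + u*9 = 8 + 9*u)
p(n, v) = -26/9 + v (p(n, v) = -8/9 + (-26 + (8 + 9*v))/9 = -8/9 + (-18 + 9*v)/9 = -8/9 + (-2 + v) = -26/9 + v)
p(-293, S)/(-511146) - 1565629/3565527 = (-26/9 + 822)/(-511146) - 1565629/3565527 = (7372/9)*(-1/511146) - 1565629*1/3565527 = -3686/2300157 - 1565629/3565527 = -1204778345425/2733757295913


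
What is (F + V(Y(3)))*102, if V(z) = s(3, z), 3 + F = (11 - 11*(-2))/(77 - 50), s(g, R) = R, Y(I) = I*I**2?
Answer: 7718/3 ≈ 2572.7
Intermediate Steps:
Y(I) = I**3
F = -16/9 (F = -3 + (11 - 11*(-2))/(77 - 50) = -3 + (11 + 22)/27 = -3 + 33*(1/27) = -3 + 11/9 = -16/9 ≈ -1.7778)
V(z) = z
(F + V(Y(3)))*102 = (-16/9 + 3**3)*102 = (-16/9 + 27)*102 = (227/9)*102 = 7718/3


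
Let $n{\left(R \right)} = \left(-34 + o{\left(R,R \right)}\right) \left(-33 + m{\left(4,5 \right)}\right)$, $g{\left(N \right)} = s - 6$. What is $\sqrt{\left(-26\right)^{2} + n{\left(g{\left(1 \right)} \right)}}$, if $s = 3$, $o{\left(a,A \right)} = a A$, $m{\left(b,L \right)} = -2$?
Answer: $\sqrt{1551} \approx 39.383$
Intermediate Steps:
$o{\left(a,A \right)} = A a$
$g{\left(N \right)} = -3$ ($g{\left(N \right)} = 3 - 6 = -3$)
$n{\left(R \right)} = 1190 - 35 R^{2}$ ($n{\left(R \right)} = \left(-34 + R R\right) \left(-33 - 2\right) = \left(-34 + R^{2}\right) \left(-35\right) = 1190 - 35 R^{2}$)
$\sqrt{\left(-26\right)^{2} + n{\left(g{\left(1 \right)} \right)}} = \sqrt{\left(-26\right)^{2} + \left(1190 - 35 \left(-3\right)^{2}\right)} = \sqrt{676 + \left(1190 - 315\right)} = \sqrt{676 + 875} = \sqrt{1551}$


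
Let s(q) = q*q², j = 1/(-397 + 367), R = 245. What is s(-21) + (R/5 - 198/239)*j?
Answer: -66412883/7170 ≈ -9262.6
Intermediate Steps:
j = -1/30 (j = 1/(-30) = -1/30 ≈ -0.033333)
s(q) = q³
s(-21) + (R/5 - 198/239)*j = (-21)³ + (245/5 - 198/239)*(-1/30) = -9261 + (245*(⅕) - 198*1/239)*(-1/30) = -9261 + (49 - 198/239)*(-1/30) = -9261 + (11513/239)*(-1/30) = -9261 - 11513/7170 = -66412883/7170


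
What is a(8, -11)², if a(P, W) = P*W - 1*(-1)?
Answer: 7569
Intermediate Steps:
a(P, W) = 1 + P*W (a(P, W) = P*W + 1 = 1 + P*W)
a(8, -11)² = (1 + 8*(-11))² = (1 - 88)² = (-87)² = 7569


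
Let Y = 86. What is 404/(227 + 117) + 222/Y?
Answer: 323/86 ≈ 3.7558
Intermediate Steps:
404/(227 + 117) + 222/Y = 404/(227 + 117) + 222/86 = 404/344 + 222*(1/86) = 404*(1/344) + 111/43 = 101/86 + 111/43 = 323/86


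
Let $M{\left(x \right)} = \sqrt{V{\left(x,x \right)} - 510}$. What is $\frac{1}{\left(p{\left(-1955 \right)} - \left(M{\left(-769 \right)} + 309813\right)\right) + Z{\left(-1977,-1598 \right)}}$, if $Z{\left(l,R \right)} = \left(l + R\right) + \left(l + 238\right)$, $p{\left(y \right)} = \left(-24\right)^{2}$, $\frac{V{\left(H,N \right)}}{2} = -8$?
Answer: $\frac{i}{\sqrt{526} - 314551 i} \approx -3.1791 \cdot 10^{-6} + 2.318 \cdot 10^{-10} i$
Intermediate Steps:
$V{\left(H,N \right)} = -16$ ($V{\left(H,N \right)} = 2 \left(-8\right) = -16$)
$p{\left(y \right)} = 576$
$M{\left(x \right)} = i \sqrt{526}$ ($M{\left(x \right)} = \sqrt{-16 - 510} = \sqrt{-526} = i \sqrt{526}$)
$Z{\left(l,R \right)} = 238 + R + 2 l$ ($Z{\left(l,R \right)} = \left(R + l\right) + \left(238 + l\right) = 238 + R + 2 l$)
$\frac{1}{\left(p{\left(-1955 \right)} - \left(M{\left(-769 \right)} + 309813\right)\right) + Z{\left(-1977,-1598 \right)}} = \frac{1}{\left(576 - \left(i \sqrt{526} + 309813\right)\right) + \left(238 - 1598 + 2 \left(-1977\right)\right)} = \frac{1}{\left(576 - \left(309813 + i \sqrt{526}\right)\right) - 5314} = \frac{1}{\left(-309237 - i \sqrt{526}\right) - 5314} = \frac{1}{-314551 - i \sqrt{526}}$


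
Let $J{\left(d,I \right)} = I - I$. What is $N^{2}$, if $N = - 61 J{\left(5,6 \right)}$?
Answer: $0$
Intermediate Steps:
$J{\left(d,I \right)} = 0$
$N = 0$ ($N = \left(-61\right) 0 = 0$)
$N^{2} = 0^{2} = 0$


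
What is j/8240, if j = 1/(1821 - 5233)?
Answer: -1/28114880 ≈ -3.5568e-8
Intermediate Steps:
j = -1/3412 (j = 1/(-3412) = -1/3412 ≈ -0.00029308)
j/8240 = -1/3412/8240 = -1/3412*1/8240 = -1/28114880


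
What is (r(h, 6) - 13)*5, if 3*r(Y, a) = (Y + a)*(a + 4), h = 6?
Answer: 135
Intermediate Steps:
r(Y, a) = (4 + a)*(Y + a)/3 (r(Y, a) = ((Y + a)*(a + 4))/3 = ((Y + a)*(4 + a))/3 = ((4 + a)*(Y + a))/3 = (4 + a)*(Y + a)/3)
(r(h, 6) - 13)*5 = (((⅓)*6² + (4/3)*6 + (4/3)*6 + (⅓)*6*6) - 13)*5 = (((⅓)*36 + 8 + 8 + 12) - 13)*5 = ((12 + 8 + 8 + 12) - 13)*5 = (40 - 13)*5 = 27*5 = 135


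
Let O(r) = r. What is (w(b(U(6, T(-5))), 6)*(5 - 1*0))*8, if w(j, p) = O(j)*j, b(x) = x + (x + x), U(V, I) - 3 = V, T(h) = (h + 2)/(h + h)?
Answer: 29160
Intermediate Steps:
T(h) = (2 + h)/(2*h) (T(h) = (2 + h)/((2*h)) = (2 + h)*(1/(2*h)) = (2 + h)/(2*h))
U(V, I) = 3 + V
b(x) = 3*x (b(x) = x + 2*x = 3*x)
w(j, p) = j² (w(j, p) = j*j = j²)
(w(b(U(6, T(-5))), 6)*(5 - 1*0))*8 = ((3*(3 + 6))²*(5 - 1*0))*8 = ((3*9)²*(5 + 0))*8 = (27²*5)*8 = (729*5)*8 = 3645*8 = 29160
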